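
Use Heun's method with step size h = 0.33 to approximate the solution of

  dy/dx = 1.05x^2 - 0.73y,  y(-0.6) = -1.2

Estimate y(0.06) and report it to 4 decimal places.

Heun: k1 = f(x_n, y_n); k2 = f(x_n + h, y_n + h·k1); y_{n+1} = y_n + (h/2)·(k1 + k2).
x=-0.600000, y=-1.200000:
  k1 = f(-0.600000, -1.200000) = 1.254000
  k2 = f(-0.270000, -0.786180) = 0.650456
  y ← -1.200000 + (0.33/2)·(1.254000 + 0.650456) = -0.885765
x=-0.270000, y=-0.885765:
  k1 = f(-0.270000, -0.885765) = 0.723153
  k2 = f(0.060000, -0.647124) = 0.476181
  y ← -0.885765 + (0.33/2)·(0.723153 + 0.476181) = -0.687875
y(0.06) ≈ -0.6879

-0.6879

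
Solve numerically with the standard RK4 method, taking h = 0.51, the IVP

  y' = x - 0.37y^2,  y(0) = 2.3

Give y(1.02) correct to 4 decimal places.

RK4: k1 = f(x_n, y_n); k2 = f(x_n + h/2, y_n + (h/2)·k1); k3 = f(x_n + h/2, y_n + (h/2)·k2); k4 = f(x_n + h, y_n + h·k3); y_{n+1} = y_n + (h/6)·(k1 + 2k2 + 2k3 + k4).
x=0.000000, y=2.300000:
  k1 = f(0.000000, 2.300000) = -1.957300
  k2 = f(0.255000, 1.800888) = -0.944984
  k3 = f(0.255000, 2.059029) = -1.313652
  k4 = f(0.510000, 1.630037) = -0.473098
  y ← 2.300000 + (0.51/6)·(k1 + 2k2 + 2k3 + k4) = 1.709448
x=0.510000, y=1.709448:
  k1 = f(0.510000, 1.709448) = -0.571219
  k2 = f(0.765000, 1.563787) = -0.139809
  k3 = f(0.765000, 1.673797) = -0.271590
  k4 = f(1.020000, 1.570937) = 0.106898
  y ← 1.709448 + (0.51/6)·(k1 + 2k2 + 2k3 + k4) = 1.600043
y(1.02) ≈ 1.6000

1.6000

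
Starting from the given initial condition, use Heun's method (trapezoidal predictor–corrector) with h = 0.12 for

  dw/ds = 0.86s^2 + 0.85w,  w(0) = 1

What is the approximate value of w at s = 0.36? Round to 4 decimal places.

1.3724

Heun: k1 = f(s_n, w_n); k2 = f(s_n + h, w_n + h·k1); w_{n+1} = w_n + (h/2)·(k1 + k2).
s=0.000000, w=1.000000:
  k1 = f(0.000000, 1.000000) = 0.850000
  k2 = f(0.120000, 1.102000) = 0.949084
  w ← 1.000000 + (0.12/2)·(0.850000 + 0.949084) = 1.107945
s=0.120000, w=1.107945:
  k1 = f(0.120000, 1.107945) = 0.954137
  k2 = f(0.240000, 1.222442) = 1.088611
  w ← 1.107945 + (0.12/2)·(0.954137 + 1.088611) = 1.230510
s=0.240000, w=1.230510:
  k1 = f(0.240000, 1.230510) = 1.095469
  k2 = f(0.360000, 1.361966) = 1.269127
  w ← 1.230510 + (0.12/2)·(1.095469 + 1.269127) = 1.372386
w(0.36) ≈ 1.3724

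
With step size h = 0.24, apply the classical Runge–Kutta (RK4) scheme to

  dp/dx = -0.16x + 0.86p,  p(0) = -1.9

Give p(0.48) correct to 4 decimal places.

-2.8922

RK4: k1 = f(x_n, p_n); k2 = f(x_n + h/2, p_n + (h/2)·k1); k3 = f(x_n + h/2, p_n + (h/2)·k2); k4 = f(x_n + h, p_n + h·k3); p_{n+1} = p_n + (h/6)·(k1 + 2k2 + 2k3 + k4).
x=0.000000, p=-1.900000:
  k1 = f(0.000000, -1.900000) = -1.634000
  k2 = f(0.120000, -2.096080) = -1.821829
  k3 = f(0.120000, -2.118619) = -1.841213
  k4 = f(0.240000, -2.341891) = -2.052426
  p ← -1.900000 + (0.24/6)·(k1 + 2k2 + 2k3 + k4) = -2.340500
x=0.240000, p=-2.340500:
  k1 = f(0.240000, -2.340500) = -2.051230
  k2 = f(0.360000, -2.586648) = -2.282117
  k3 = f(0.360000, -2.614354) = -2.305945
  k4 = f(0.480000, -2.893927) = -2.565577
  p ← -2.340500 + (0.24/6)·(k1 + 2k2 + 2k3 + k4) = -2.892218
p(0.48) ≈ -2.8922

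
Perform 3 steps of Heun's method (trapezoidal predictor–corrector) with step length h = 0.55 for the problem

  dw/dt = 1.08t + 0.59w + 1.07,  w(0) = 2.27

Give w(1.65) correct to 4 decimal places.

10.8324

Heun: k1 = f(t_n, w_n); k2 = f(t_n + h, w_n + h·k1); w_{n+1} = w_n + (h/2)·(k1 + k2).
t=0.000000, w=2.270000:
  k1 = f(0.000000, 2.270000) = 2.409300
  k2 = f(0.550000, 3.595115) = 3.785118
  w ← 2.270000 + (0.55/2)·(2.409300 + 3.785118) = 3.973465
t=0.550000, w=3.973465:
  k1 = f(0.550000, 3.973465) = 4.008344
  k2 = f(1.100000, 6.178054) = 5.903052
  w ← 3.973465 + (0.55/2)·(4.008344 + 5.903052) = 6.699099
t=1.100000, w=6.699099:
  k1 = f(1.100000, 6.699099) = 6.210468
  k2 = f(1.650000, 10.114856) = 8.819765
  w ← 6.699099 + (0.55/2)·(6.210468 + 8.819765) = 10.832413
w(1.65) ≈ 10.8324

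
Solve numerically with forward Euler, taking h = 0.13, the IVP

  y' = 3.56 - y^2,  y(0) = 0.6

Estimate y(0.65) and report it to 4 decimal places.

Euler: y_{n+1} = y_n + h·f(t_n, y_n).
t=0.000000, y=0.600000: f=3.200000 → y ← 0.600000 + 0.13·3.200000 = 1.016000
t=0.130000, y=1.016000: f=2.527744 → y ← 1.016000 + 0.13·2.527744 = 1.344607
t=0.260000, y=1.344607: f=1.752033 → y ← 1.344607 + 0.13·1.752033 = 1.572371
t=0.390000, y=1.572371: f=1.087650 → y ← 1.572371 + 0.13·1.087650 = 1.713765
t=0.520000, y=1.713765: f=0.623008 → y ← 1.713765 + 0.13·0.623008 = 1.794756
y(0.65) ≈ 1.7948

1.7948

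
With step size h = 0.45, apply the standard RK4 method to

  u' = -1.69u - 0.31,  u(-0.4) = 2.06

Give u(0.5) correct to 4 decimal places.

0.3107

RK4: k1 = f(s_n, u_n); k2 = f(s_n + h/2, u_n + (h/2)·k1); k3 = f(s_n + h/2, u_n + (h/2)·k2); k4 = f(s_n + h, u_n + h·k3); u_{n+1} = u_n + (h/6)·(k1 + 2k2 + 2k3 + k4).
s=-0.400000, u=2.060000:
  k1 = f(-0.400000, 2.060000) = -3.791400
  k2 = f(-0.175000, 1.206935) = -2.349720
  k3 = f(-0.175000, 1.531313) = -2.897919
  k4 = f(0.050000, 0.755936) = -1.587533
  u ← 2.060000 + (0.45/6)·(k1 + 2k2 + 2k3 + k4) = 0.869434
s=0.050000, u=0.869434:
  k1 = f(0.050000, 0.869434) = -1.779344
  k2 = f(0.275000, 0.469082) = -1.102748
  k3 = f(0.275000, 0.621316) = -1.360024
  k4 = f(0.500000, 0.257424) = -0.745046
  u ← 0.869434 + (0.45/6)·(k1 + 2k2 + 2k3 + k4) = 0.310689
u(0.5) ≈ 0.3107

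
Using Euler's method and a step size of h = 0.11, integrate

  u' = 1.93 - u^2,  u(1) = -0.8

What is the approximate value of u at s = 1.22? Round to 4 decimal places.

-0.4934

Euler: u_{n+1} = u_n + h·f(s_n, u_n).
s=1.000000, u=-0.800000: f=1.290000 → u ← -0.800000 + 0.11·1.290000 = -0.658100
s=1.110000, u=-0.658100: f=1.496904 → u ← -0.658100 + 0.11·1.496904 = -0.493441
u(1.22) ≈ -0.4934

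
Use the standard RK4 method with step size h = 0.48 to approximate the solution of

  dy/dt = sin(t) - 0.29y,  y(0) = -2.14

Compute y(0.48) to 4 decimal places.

-1.7540

RK4: k1 = f(t_n, y_n); k2 = f(t_n + h/2, y_n + (h/2)·k1); k3 = f(t_n + h/2, y_n + (h/2)·k2); k4 = f(t_n + h, y_n + h·k3); y_{n+1} = y_n + (h/6)·(k1 + 2k2 + 2k3 + k4).
t=0.000000, y=-2.140000:
  k1 = f(0.000000, -2.140000) = 0.620600
  k2 = f(0.240000, -1.991056) = 0.815109
  k3 = f(0.240000, -1.944374) = 0.801571
  k4 = f(0.480000, -1.755246) = 0.970800
  y ← -2.140000 + (0.48/6)·(k1 + 2k2 + 2k3 + k4) = -1.754019
y(0.48) ≈ -1.7540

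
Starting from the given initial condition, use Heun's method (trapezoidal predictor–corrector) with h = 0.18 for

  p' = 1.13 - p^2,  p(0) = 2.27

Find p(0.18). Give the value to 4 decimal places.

1.7946

Heun: k1 = f(x_n, p_n); k2 = f(x_n + h, p_n + h·k1); p_{n+1} = p_n + (h/2)·(k1 + k2).
x=0.000000, p=2.270000:
  k1 = f(0.000000, 2.270000) = -4.022900
  k2 = f(0.180000, 1.545878) = -1.259739
  p ← 2.270000 + (0.18/2)·(-4.022900 + (-1.259739)) = 1.794563
p(0.18) ≈ 1.7946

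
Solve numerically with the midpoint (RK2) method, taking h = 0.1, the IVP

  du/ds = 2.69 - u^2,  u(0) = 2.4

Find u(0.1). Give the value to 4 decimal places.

Midpoint: k1 = f(s_n, u_n); k2 = f(s_n + h/2, u_n + (h/2)·k1); u_{n+1} = u_n + h·k2.
s=0.000000, u=2.400000:
  k1 = f(0.000000, 2.400000) = -3.070000
  k2 = f(0.050000, 2.246500) = -2.356762
  u ← 2.400000 + 0.1·(-2.356762) = 2.164324
u(0.1) ≈ 2.1643

2.1643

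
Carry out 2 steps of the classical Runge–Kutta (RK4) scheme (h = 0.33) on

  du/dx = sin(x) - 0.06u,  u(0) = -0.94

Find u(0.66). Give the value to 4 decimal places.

RK4: k1 = f(x_n, u_n); k2 = f(x_n + h/2, u_n + (h/2)·k1); k3 = f(x_n + h/2, u_n + (h/2)·k2); k4 = f(x_n + h, u_n + h·k3); u_{n+1} = u_n + (h/6)·(k1 + 2k2 + 2k3 + k4).
x=0.000000, u=-0.940000:
  k1 = f(0.000000, -0.940000) = 0.056400
  k2 = f(0.165000, -0.930694) = 0.220094
  k3 = f(0.165000, -0.903684) = 0.218473
  k4 = f(0.330000, -0.867904) = 0.376117
  u ← -0.940000 + (0.33/6)·(k1 + 2k2 + 2k3 + k4) = -0.867969
x=0.330000, u=-0.867969:
  k1 = f(0.330000, -0.867969) = 0.376121
  k2 = f(0.495000, -0.805909) = 0.523386
  k3 = f(0.495000, -0.781610) = 0.521928
  k4 = f(0.660000, -0.695733) = 0.654861
  u ← -0.867969 + (0.33/6)·(k1 + 2k2 + 2k3 + k4) = -0.696281
u(0.66) ≈ -0.6963

-0.6963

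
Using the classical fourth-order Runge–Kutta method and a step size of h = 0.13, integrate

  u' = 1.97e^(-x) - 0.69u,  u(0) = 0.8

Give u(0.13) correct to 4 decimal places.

0.9608

RK4: k1 = f(x_n, u_n); k2 = f(x_n + h/2, u_n + (h/2)·k1); k3 = f(x_n + h/2, u_n + (h/2)·k2); k4 = f(x_n + h, u_n + h·k3); u_{n+1} = u_n + (h/6)·(k1 + 2k2 + 2k3 + k4).
x=0.000000, u=0.800000:
  k1 = f(0.000000, 0.800000) = 1.418000
  k2 = f(0.065000, 0.892170) = 1.230426
  k3 = f(0.065000, 0.879978) = 1.238838
  k4 = f(0.130000, 0.961049) = 1.066724
  u ← 0.800000 + (0.13/6)·(k1 + 2k2 + 2k3 + k4) = 0.960837
u(0.13) ≈ 0.9608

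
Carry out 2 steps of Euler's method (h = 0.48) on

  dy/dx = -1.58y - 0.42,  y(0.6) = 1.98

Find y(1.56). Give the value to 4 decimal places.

Euler: y_{n+1} = y_n + h·f(x_n, y_n).
x=0.600000, y=1.980000: f=-3.548400 → y ← 1.980000 + 0.48·(-3.548400) = 0.276768
x=1.080000, y=0.276768: f=-0.857293 → y ← 0.276768 + 0.48·(-0.857293) = -0.134733
y(1.56) ≈ -0.1347

-0.1347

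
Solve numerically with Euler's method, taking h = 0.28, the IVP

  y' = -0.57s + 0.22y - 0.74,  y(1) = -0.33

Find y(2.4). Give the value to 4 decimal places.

-2.9945

Euler: y_{n+1} = y_n + h·f(s_n, y_n).
s=1.000000, y=-0.330000: f=-1.382600 → y ← -0.330000 + 0.28·(-1.382600) = -0.717128
s=1.280000, y=-0.717128: f=-1.627368 → y ← -0.717128 + 0.28·(-1.627368) = -1.172791
s=1.560000, y=-1.172791: f=-1.887214 → y ← -1.172791 + 0.28·(-1.887214) = -1.701211
s=1.840000, y=-1.701211: f=-2.163066 → y ← -1.701211 + 0.28·(-2.163066) = -2.306870
s=2.120000, y=-2.306870: f=-2.455911 → y ← -2.306870 + 0.28·(-2.455911) = -2.994525
y(2.4) ≈ -2.9945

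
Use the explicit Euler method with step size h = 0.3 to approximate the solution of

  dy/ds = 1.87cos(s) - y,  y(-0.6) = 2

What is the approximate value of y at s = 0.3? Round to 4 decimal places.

Euler: y_{n+1} = y_n + h·f(s_n, y_n).
s=-0.600000, y=2.000000: f=-0.456622 → y ← 2.000000 + 0.3·(-0.456622) = 1.863013
s=-0.300000, y=1.863013: f=-0.076534 → y ← 1.863013 + 0.3·(-0.076534) = 1.840053
s=0.000000, y=1.840053: f=0.029947 → y ← 1.840053 + 0.3·0.029947 = 1.849037
y(0.3) ≈ 1.8490

1.8490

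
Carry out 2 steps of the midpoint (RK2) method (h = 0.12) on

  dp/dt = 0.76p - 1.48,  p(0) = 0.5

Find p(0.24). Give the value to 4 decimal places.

Midpoint: k1 = f(t_n, p_n); k2 = f(t_n + h/2, p_n + (h/2)·k1); p_{n+1} = p_n + h·k2.
t=0.000000, p=0.500000:
  k1 = f(0.000000, 0.500000) = -1.100000
  k2 = f(0.060000, 0.434000) = -1.150160
  p ← 0.500000 + 0.12·(-1.150160) = 0.361981
t=0.120000, p=0.361981:
  k1 = f(0.120000, 0.361981) = -1.204895
  k2 = f(0.180000, 0.289687) = -1.259838
  p ← 0.361981 + 0.12·(-1.259838) = 0.210800
p(0.24) ≈ 0.2108

0.2108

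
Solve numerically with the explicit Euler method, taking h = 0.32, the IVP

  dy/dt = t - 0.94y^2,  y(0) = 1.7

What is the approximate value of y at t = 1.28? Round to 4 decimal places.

0.8999

Euler: y_{n+1} = y_n + h·f(t_n, y_n).
t=0.000000, y=1.700000: f=-2.716600 → y ← 1.700000 + 0.32·(-2.716600) = 0.830688
t=0.320000, y=0.830688: f=-0.328640 → y ← 0.830688 + 0.32·(-0.328640) = 0.725523
t=0.640000, y=0.725523: f=0.145199 → y ← 0.725523 + 0.32·0.145199 = 0.771987
t=0.960000, y=0.771987: f=0.399794 → y ← 0.771987 + 0.32·0.399794 = 0.899921
y(1.28) ≈ 0.8999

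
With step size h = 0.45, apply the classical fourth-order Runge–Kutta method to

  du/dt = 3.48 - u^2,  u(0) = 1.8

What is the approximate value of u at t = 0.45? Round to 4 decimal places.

RK4: k1 = f(t_n, u_n); k2 = f(t_n + h/2, u_n + (h/2)·k1); k3 = f(t_n + h/2, u_n + (h/2)·k2); k4 = f(t_n + h, u_n + h·k3); u_{n+1} = u_n + (h/6)·(k1 + 2k2 + 2k3 + k4).
t=0.000000, u=1.800000:
  k1 = f(0.000000, 1.800000) = 0.240000
  k2 = f(0.225000, 1.854000) = 0.042684
  k3 = f(0.225000, 1.809604) = 0.205334
  k4 = f(0.450000, 1.892400) = -0.101178
  u ← 1.800000 + (0.45/6)·(k1 + 2k2 + 2k3 + k4) = 1.847614
u(0.45) ≈ 1.8476

1.8476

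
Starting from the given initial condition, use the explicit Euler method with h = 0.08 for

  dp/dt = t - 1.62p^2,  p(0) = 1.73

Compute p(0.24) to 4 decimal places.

Euler: p_{n+1} = p_n + h·f(t_n, p_n).
t=0.000000, p=1.730000: f=-4.848498 → p ← 1.730000 + 0.08·(-4.848498) = 1.342120
t=0.080000, p=1.342120: f=-2.838084 → p ← 1.342120 + 0.08·(-2.838084) = 1.115073
t=0.160000, p=1.115073: f=-1.854290 → p ← 1.115073 + 0.08·(-1.854290) = 0.966730
p(0.24) ≈ 0.9667

0.9667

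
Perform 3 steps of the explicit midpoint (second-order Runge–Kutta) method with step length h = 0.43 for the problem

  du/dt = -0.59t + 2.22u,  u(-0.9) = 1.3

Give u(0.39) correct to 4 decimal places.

Midpoint: k1 = f(t_n, u_n); k2 = f(t_n + h/2, u_n + (h/2)·k1); u_{n+1} = u_n + h·k2.
t=-0.900000, u=1.300000:
  k1 = f(-0.900000, 1.300000) = 3.417000
  k2 = f(-0.685000, 2.034655) = 4.921084
  u ← 1.300000 + 0.43·4.921084 = 3.416066
t=-0.470000, u=3.416066:
  k1 = f(-0.470000, 3.416066) = 7.860967
  k2 = f(-0.255000, 5.106174) = 11.486156
  u ← 3.416066 + 0.43·11.486156 = 8.355113
t=-0.040000, u=8.355113:
  k1 = f(-0.040000, 8.355113) = 18.571952
  k2 = f(0.175000, 12.348083) = 27.309494
  u ← 8.355113 + 0.43·27.309494 = 20.098196
u(0.39) ≈ 20.0982

20.0982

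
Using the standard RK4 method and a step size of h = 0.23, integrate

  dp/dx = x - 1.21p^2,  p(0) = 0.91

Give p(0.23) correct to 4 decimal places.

0.7492

RK4: k1 = f(x_n, p_n); k2 = f(x_n + h/2, p_n + (h/2)·k1); k3 = f(x_n + h/2, p_n + (h/2)·k2); k4 = f(x_n + h, p_n + h·k3); p_{n+1} = p_n + (h/6)·(k1 + 2k2 + 2k3 + k4).
x=0.000000, p=0.910000:
  k1 = f(0.000000, 0.910000) = -1.002001
  k2 = f(0.115000, 0.794770) = -0.649308
  k3 = f(0.115000, 0.835330) = -0.729308
  k4 = f(0.230000, 0.742259) = -0.436648
  p ← 0.910000 + (0.23/6)·(k1 + 2k2 + 2k3 + k4) = 0.749158
p(0.23) ≈ 0.7492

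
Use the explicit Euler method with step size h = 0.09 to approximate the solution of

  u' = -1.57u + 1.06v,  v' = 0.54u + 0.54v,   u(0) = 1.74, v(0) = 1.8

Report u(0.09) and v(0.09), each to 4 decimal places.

Euler on (u,v): u_{n+1} = u_n + h·u', v_{n+1} = v_n + h·v'.
0.000000: (1.740000, 1.800000); f=(-0.823800, 1.911600) → (1.665858, 1.972044)
(u(0.09), v(0.09)) ≈ (1.6659, 1.9720)

1.6659, 1.9720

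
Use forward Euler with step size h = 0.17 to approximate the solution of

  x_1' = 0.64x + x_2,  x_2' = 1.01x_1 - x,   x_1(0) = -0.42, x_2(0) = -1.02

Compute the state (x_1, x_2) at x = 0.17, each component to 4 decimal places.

Euler on (x_1,x_2): x_1_{n+1} = x_1_n + h·x_1', x_2_{n+1} = x_2_n + h·x_2'.
0.000000: (-0.420000, -1.020000); f=(-1.020000, -0.424200) → (-0.593400, -1.092114)
(x_1(0.17), x_2(0.17)) ≈ (-0.5934, -1.0921)

-0.5934, -1.0921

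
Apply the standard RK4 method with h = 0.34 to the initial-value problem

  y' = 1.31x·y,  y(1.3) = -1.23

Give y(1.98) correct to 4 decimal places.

RK4: k1 = f(x_n, y_n); k2 = f(x_n + h/2, y_n + (h/2)·k1); k3 = f(x_n + h/2, y_n + (h/2)·k2); k4 = f(x_n + h, y_n + h·k3); y_{n+1} = y_n + (h/6)·(k1 + 2k2 + 2k3 + k4).
x=1.300000, y=-1.230000:
  k1 = f(1.300000, -1.230000) = -2.094690
  k2 = f(1.470000, -1.586097) = -3.054348
  k3 = f(1.470000, -1.749239) = -3.368510
  k4 = f(1.640000, -2.375293) = -5.103080
  y ← -1.230000 + (0.34/6)·(k1 + 2k2 + 2k3 + k4) = -2.365797
x=1.640000, y=-2.365797:
  k1 = f(1.640000, -2.365797) = -5.082679
  k2 = f(1.810000, -3.229853) = -7.658304
  k3 = f(1.810000, -3.667709) = -8.696505
  k4 = f(1.980000, -5.322609) = -13.805784
  y ← -2.365797 + (0.34/6)·(k1 + 2k2 + 2k3 + k4) = -5.289689
y(1.98) ≈ -5.2897

-5.2897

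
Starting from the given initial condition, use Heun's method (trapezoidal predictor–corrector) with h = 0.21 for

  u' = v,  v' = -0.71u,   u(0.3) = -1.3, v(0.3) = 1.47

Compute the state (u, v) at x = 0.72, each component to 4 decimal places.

Heun on (u,v): k1 = f(x_n, state_n); k2 = f(x_n + h, state_n + h·k1); state_{n+1} = state_n + (h/2)·(k1 + k2).
0.300000: (-1.300000, 1.470000)
  k1 = (1.470000, 0.923000)
  predictor → (-0.991300, 1.663830)
  k2 = (1.663830, 0.703823)
  → (-0.970948, 1.640816)
0.510000: (-0.970948, 1.640816)
  k1 = (1.640816, 0.689373)
  predictor → (-0.626376, 1.785585)
  k2 = (1.785585, 0.444727)
  → (-0.611176, 1.759897)
(u(0.72), v(0.72)) ≈ (-0.6112, 1.7599)

-0.6112, 1.7599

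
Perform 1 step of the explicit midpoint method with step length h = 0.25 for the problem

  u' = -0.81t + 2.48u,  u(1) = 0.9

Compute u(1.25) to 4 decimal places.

Midpoint: k1 = f(t_n, u_n); k2 = f(t_n + h/2, u_n + (h/2)·k1); u_{n+1} = u_n + h·k2.
t=1.000000, u=0.900000:
  k1 = f(1.000000, 0.900000) = 1.422000
  k2 = f(1.125000, 1.077750) = 1.761570
  u ← 0.900000 + 0.25·1.761570 = 1.340392
u(1.25) ≈ 1.3404

1.3404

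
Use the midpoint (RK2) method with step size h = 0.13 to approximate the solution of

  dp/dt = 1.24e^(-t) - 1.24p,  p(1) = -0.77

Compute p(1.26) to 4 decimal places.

Midpoint: k1 = f(t_n, p_n); k2 = f(t_n + h/2, p_n + (h/2)·k1); p_{n+1} = p_n + h·k2.
t=1.000000, p=-0.770000:
  k1 = f(1.000000, -0.770000) = 1.410971
  k2 = f(1.065000, -0.678287) = 1.268538
  p ← -0.770000 + 0.13·1.268538 = -0.605090
t=1.130000, p=-0.605090:
  k1 = f(1.130000, -0.605090) = 1.150873
  k2 = f(1.195000, -0.530283) = 1.032904
  p ← -0.605090 + 0.13·1.032904 = -0.470812
p(1.26) ≈ -0.4708

-0.4708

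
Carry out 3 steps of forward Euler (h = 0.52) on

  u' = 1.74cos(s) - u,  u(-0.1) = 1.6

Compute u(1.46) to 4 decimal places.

1.3146

Euler: u_{n+1} = u_n + h·f(s_n, u_n).
s=-0.100000, u=1.600000: f=0.131307 → u ← 1.600000 + 0.52·0.131307 = 1.668280
s=0.420000, u=1.668280: f=-0.079505 → u ← 1.668280 + 0.52·(-0.079505) = 1.626937
s=0.940000, u=1.626937: f=-0.600706 → u ← 1.626937 + 0.52·(-0.600706) = 1.314570
u(1.46) ≈ 1.3146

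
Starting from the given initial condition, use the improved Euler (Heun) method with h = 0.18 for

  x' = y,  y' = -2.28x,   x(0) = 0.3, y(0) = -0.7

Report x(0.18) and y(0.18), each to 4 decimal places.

Heun on (x,y): k1 = f(t_n, state_n); k2 = f(t_n + h, state_n + h·k1); state_{n+1} = state_n + (h/2)·(k1 + k2).
0.000000: (0.300000, -0.700000)
  k1 = (-0.700000, -0.684000)
  predictor → (0.174000, -0.823120)
  k2 = (-0.823120, -0.396720)
  → (0.162919, -0.797265)
(x(0.18), y(0.18)) ≈ (0.1629, -0.7973)

0.1629, -0.7973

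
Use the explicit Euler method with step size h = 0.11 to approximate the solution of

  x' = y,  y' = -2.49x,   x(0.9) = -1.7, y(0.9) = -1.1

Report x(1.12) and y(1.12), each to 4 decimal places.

Euler on (x,y): x_{n+1} = x_n + h·x', y_{n+1} = y_n + h·y'.
0.900000: (-1.700000, -1.100000); f=(-1.100000, 4.233000) → (-1.821000, -0.634370)
1.010000: (-1.821000, -0.634370); f=(-0.634370, 4.534290) → (-1.890781, -0.135598)
(x(1.12), y(1.12)) ≈ (-1.8908, -0.1356)

-1.8908, -0.1356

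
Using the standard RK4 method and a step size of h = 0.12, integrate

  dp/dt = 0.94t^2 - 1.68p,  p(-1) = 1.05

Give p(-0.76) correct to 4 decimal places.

RK4: k1 = f(t_n, p_n); k2 = f(t_n + h/2, p_n + (h/2)·k1); k3 = f(t_n + h/2, p_n + (h/2)·k2); k4 = f(t_n + h, p_n + h·k3); p_{n+1} = p_n + (h/6)·(k1 + 2k2 + 2k3 + k4).
t=-1.000000, p=1.050000:
  k1 = f(-1.000000, 1.050000) = -0.824000
  k2 = f(-0.940000, 1.000560) = -0.850357
  k3 = f(-0.940000, 0.998979) = -0.847700
  k4 = f(-0.880000, 0.948276) = -0.865168
  p ← 1.050000 + (0.12/6)·(k1 + 2k2 + 2k3 + k4) = 0.948294
t=-0.880000, p=0.948294:
  k1 = f(-0.880000, 0.948294) = -0.865199
  k2 = f(-0.820000, 0.896382) = -0.873867
  k3 = f(-0.820000, 0.895862) = -0.872993
  k4 = f(-0.760000, 0.843535) = -0.874195
  p ← 0.948294 + (0.12/6)·(k1 + 2k2 + 2k3 + k4) = 0.843632
p(-0.76) ≈ 0.8436

0.8436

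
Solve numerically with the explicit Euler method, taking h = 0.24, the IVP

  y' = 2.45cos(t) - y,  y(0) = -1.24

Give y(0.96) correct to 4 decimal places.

1.0128

Euler: y_{n+1} = y_n + h·f(t_n, y_n).
t=0.000000, y=-1.240000: f=3.690000 → y ← -1.240000 + 0.24·3.690000 = -0.354400
t=0.240000, y=-0.354400: f=2.734178 → y ← -0.354400 + 0.24·2.734178 = 0.301803
t=0.480000, y=0.301803: f=1.871335 → y ← 0.301803 + 0.24·1.871335 = 0.750923
t=0.720000, y=0.750923: f=1.091001 → y ← 0.750923 + 0.24·1.091001 = 1.012763
y(0.96) ≈ 1.0128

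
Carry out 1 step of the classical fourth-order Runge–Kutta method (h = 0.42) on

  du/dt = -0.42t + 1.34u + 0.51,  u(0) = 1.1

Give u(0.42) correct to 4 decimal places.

RK4: k1 = f(t_n, u_n); k2 = f(t_n + h/2, u_n + (h/2)·k1); k3 = f(t_n + h/2, u_n + (h/2)·k2); k4 = f(t_n + h, u_n + h·k3); u_{n+1} = u_n + (h/6)·(k1 + 2k2 + 2k3 + k4).
t=0.000000, u=1.100000:
  k1 = f(0.000000, 1.100000) = 1.984000
  k2 = f(0.210000, 1.516640) = 2.454098
  k3 = f(0.210000, 1.615360) = 2.586383
  k4 = f(0.420000, 2.186281) = 3.263216
  u ← 1.100000 + (0.42/6)·(k1 + 2k2 + 2k3 + k4) = 2.172972
u(0.42) ≈ 2.1730

2.1730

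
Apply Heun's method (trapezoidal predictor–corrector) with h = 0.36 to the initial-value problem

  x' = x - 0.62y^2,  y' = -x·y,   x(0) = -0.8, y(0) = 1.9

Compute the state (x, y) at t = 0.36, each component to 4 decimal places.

Heun on (x,y): k1 = f(t_n, state_n); k2 = f(t_n + h, state_n + h·k1); state_{n+1} = state_n + (h/2)·(k1 + k2).
0.000000: (-0.800000, 1.900000)
  k1 = (-3.038200, 1.520000)
  predictor → (-1.893752, 2.447200)
  k2 = (-5.606800, 4.634390)
  → (-2.356100, 3.007790)
(x(0.36), y(0.36)) ≈ (-2.3561, 3.0078)

-2.3561, 3.0078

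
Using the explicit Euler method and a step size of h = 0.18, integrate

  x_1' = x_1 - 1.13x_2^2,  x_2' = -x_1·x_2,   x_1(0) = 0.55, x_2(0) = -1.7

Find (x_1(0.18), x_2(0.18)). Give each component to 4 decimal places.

Euler on (x_1,x_2): x_1_{n+1} = x_1_n + h·x_1', x_2_{n+1} = x_2_n + h·x_2'.
0.000000: (0.550000, -1.700000); f=(-2.715700, 0.935000) → (0.061174, -1.531700)
(x_1(0.18), x_2(0.18)) ≈ (0.0612, -1.5317)

0.0612, -1.5317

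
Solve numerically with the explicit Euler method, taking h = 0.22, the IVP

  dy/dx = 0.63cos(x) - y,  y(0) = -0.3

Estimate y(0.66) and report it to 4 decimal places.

Euler: y_{n+1} = y_n + h·f(x_n, y_n).
x=0.000000, y=-0.300000: f=0.930000 → y ← -0.300000 + 0.22·0.930000 = -0.095400
x=0.220000, y=-0.095400: f=0.710215 → y ← -0.095400 + 0.22·0.710215 = 0.060847
x=0.440000, y=0.060847: f=0.509146 → y ← 0.060847 + 0.22·0.509146 = 0.172860
y(0.66) ≈ 0.1729

0.1729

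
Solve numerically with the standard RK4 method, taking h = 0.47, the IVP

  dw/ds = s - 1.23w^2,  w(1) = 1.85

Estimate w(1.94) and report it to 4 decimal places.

1.2079

RK4: k1 = f(s_n, w_n); k2 = f(s_n + h/2, w_n + (h/2)·k1); k3 = f(s_n + h/2, w_n + (h/2)·k2); k4 = f(s_n + h, w_n + h·k3); w_{n+1} = w_n + (h/6)·(k1 + 2k2 + 2k3 + k4).
s=1.000000, w=1.850000:
  k1 = f(1.000000, 1.850000) = -3.209675
  k2 = f(1.235000, 1.095726) = -0.241758
  k3 = f(1.235000, 1.793187) = -2.720089
  k4 = f(1.470000, 0.571558) = 1.068185
  w ← 1.850000 + (0.47/6)·(k1 + 2k2 + 2k3 + k4) = 1.218227
s=1.470000, w=1.218227:
  k1 = f(1.470000, 1.218227) = -0.355416
  k2 = f(1.705000, 1.134705) = 0.121308
  k3 = f(1.705000, 1.246735) = -0.206847
  k4 = f(1.940000, 1.121009) = 0.394306
  w ← 1.218227 + (0.47/6)·(k1 + 2k2 + 2k3 + k4) = 1.207873
w(1.94) ≈ 1.2079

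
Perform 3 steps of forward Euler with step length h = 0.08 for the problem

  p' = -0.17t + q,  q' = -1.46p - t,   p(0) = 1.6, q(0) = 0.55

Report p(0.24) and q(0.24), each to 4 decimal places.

1.6830, -0.0434

Euler on (p,q): p_{n+1} = p_n + h·p', q_{n+1} = q_n + h·q'.
0.000000: (1.600000, 0.550000); f=(0.550000, -2.336000) → (1.644000, 0.363120)
0.080000: (1.644000, 0.363120); f=(0.349520, -2.480240) → (1.671962, 0.164701)
0.160000: (1.671962, 0.164701); f=(0.137501, -2.601064) → (1.682962, -0.043384)
(p(0.24), q(0.24)) ≈ (1.6830, -0.0434)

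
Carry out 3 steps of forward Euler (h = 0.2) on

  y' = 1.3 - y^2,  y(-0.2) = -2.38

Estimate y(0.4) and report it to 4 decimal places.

Euler: y_{n+1} = y_n + h·f(t_n, y_n).
t=-0.200000, y=-2.380000: f=-4.364400 → y ← -2.380000 + 0.2·(-4.364400) = -3.252880
t=0.000000, y=-3.252880: f=-9.281228 → y ← -3.252880 + 0.2·(-9.281228) = -5.109126
t=0.200000, y=-5.109126: f=-24.803165 → y ← -5.109126 + 0.2·(-24.803165) = -10.069759
y(0.4) ≈ -10.0698

-10.0698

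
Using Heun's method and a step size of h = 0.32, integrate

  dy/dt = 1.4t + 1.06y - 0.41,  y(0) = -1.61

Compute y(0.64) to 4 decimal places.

-3.1692

Heun: k1 = f(t_n, y_n); k2 = f(t_n + h, y_n + h·k1); y_{n+1} = y_n + (h/2)·(k1 + k2).
t=0.000000, y=-1.610000:
  k1 = f(0.000000, -1.610000) = -2.116600
  k2 = f(0.320000, -2.287312) = -2.386551
  y ← -1.610000 + (0.32/2)·(-2.116600 + (-2.386551)) = -2.330504
t=0.320000, y=-2.330504:
  k1 = f(0.320000, -2.330504) = -2.432334
  k2 = f(0.640000, -3.108851) = -2.809382
  y ← -2.330504 + (0.32/2)·(-2.432334 + (-2.809382)) = -3.169179
y(0.64) ≈ -3.1692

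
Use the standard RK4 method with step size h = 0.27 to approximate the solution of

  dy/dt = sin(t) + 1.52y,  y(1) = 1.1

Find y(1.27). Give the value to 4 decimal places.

1.9584

RK4: k1 = f(t_n, y_n); k2 = f(t_n + h/2, y_n + (h/2)·k1); k3 = f(t_n + h/2, y_n + (h/2)·k2); k4 = f(t_n + h, y_n + h·k3); y_{n+1} = y_n + (h/6)·(k1 + 2k2 + 2k3 + k4).
t=1.000000, y=1.100000:
  k1 = f(1.000000, 1.100000) = 2.513471
  k2 = f(1.135000, 1.439319) = 3.094298
  k3 = f(1.135000, 1.517730) = 3.213484
  k4 = f(1.270000, 1.967641) = 3.945915
  y ← 1.100000 + (0.27/6)·(k1 + 2k2 + 2k3 + k4) = 1.958373
y(1.27) ≈ 1.9584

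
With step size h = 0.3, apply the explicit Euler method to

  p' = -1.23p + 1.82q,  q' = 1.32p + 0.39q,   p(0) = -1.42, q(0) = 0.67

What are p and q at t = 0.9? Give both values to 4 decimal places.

Euler on (p,q): p_{n+1} = p_n + h·p', q_{n+1} = q_n + h·q'.
0.000000: (-1.420000, 0.670000); f=(2.966000, -1.613100) → (-0.530200, 0.186070)
0.300000: (-0.530200, 0.186070); f=(0.990793, -0.627297) → (-0.232962, -0.002119)
0.600000: (-0.232962, -0.002119); f=(0.282687, -0.308336) → (-0.148156, -0.094620)
(p(0.9), q(0.9)) ≈ (-0.1482, -0.0946)

-0.1482, -0.0946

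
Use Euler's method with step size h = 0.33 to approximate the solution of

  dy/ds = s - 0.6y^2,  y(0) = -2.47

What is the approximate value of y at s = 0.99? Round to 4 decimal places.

Euler: y_{n+1} = y_n + h·f(s_n, y_n).
s=0.000000, y=-2.470000: f=-3.660540 → y ← -2.470000 + 0.33·(-3.660540) = -3.677978
s=0.330000, y=-3.677978: f=-7.786514 → y ← -3.677978 + 0.33·(-7.786514) = -6.247528
s=0.660000, y=-6.247528: f=-22.758963 → y ← -6.247528 + 0.33·(-22.758963) = -13.757986
y(0.99) ≈ -13.7580

-13.7580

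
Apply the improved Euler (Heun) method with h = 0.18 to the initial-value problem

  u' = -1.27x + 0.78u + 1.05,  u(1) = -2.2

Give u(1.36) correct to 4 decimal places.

Heun: k1 = f(x_n, u_n); k2 = f(x_n + h, u_n + h·k1); u_{n+1} = u_n + (h/2)·(k1 + k2).
x=1.000000, u=-2.200000:
  k1 = f(1.000000, -2.200000) = -1.936000
  k2 = f(1.180000, -2.548480) = -2.436414
  u ← -2.200000 + (0.18/2)·(-1.936000 + (-2.436414)) = -2.593517
x=1.180000, u=-2.593517:
  k1 = f(1.180000, -2.593517) = -2.471543
  k2 = f(1.360000, -3.038395) = -3.047148
  u ← -2.593517 + (0.18/2)·(-2.471543 + (-3.047148)) = -3.090200
u(1.36) ≈ -3.0902

-3.0902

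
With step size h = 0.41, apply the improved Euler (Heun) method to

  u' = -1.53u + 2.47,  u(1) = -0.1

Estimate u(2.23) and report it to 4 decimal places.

Heun: k1 = f(x_n, u_n); k2 = f(x_n + h, u_n + h·k1); u_{n+1} = u_n + (h/2)·(k1 + k2).
x=1.000000, u=-0.100000:
  k1 = f(1.000000, -0.100000) = 2.623000
  k2 = f(1.410000, 0.975430) = 0.977592
  u ← -0.100000 + (0.41/2)·(2.623000 + 0.977592) = 0.638121
x=1.410000, u=0.638121:
  k1 = f(1.410000, 0.638121) = 1.493674
  k2 = f(1.820000, 1.250528) = 0.556692
  u ← 0.638121 + (0.41/2)·(1.493674 + 0.556692) = 1.058447
x=1.820000, u=1.058447:
  k1 = f(1.820000, 1.058447) = 0.850577
  k2 = f(2.230000, 1.407183) = 0.317010
  u ← 1.058447 + (0.41/2)·(0.850577 + 0.317010) = 1.297802
u(2.23) ≈ 1.2978

1.2978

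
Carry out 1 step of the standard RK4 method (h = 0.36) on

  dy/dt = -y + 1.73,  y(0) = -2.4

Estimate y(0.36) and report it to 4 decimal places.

-1.1516

RK4: k1 = f(t_n, y_n); k2 = f(t_n + h/2, y_n + (h/2)·k1); k3 = f(t_n + h/2, y_n + (h/2)·k2); k4 = f(t_n + h, y_n + h·k3); y_{n+1} = y_n + (h/6)·(k1 + 2k2 + 2k3 + k4).
t=0.000000, y=-2.400000:
  k1 = f(0.000000, -2.400000) = 4.130000
  k2 = f(0.180000, -1.656600) = 3.386600
  k3 = f(0.180000, -1.790412) = 3.520412
  k4 = f(0.360000, -1.132652) = 2.862652
  y ← -2.400000 + (0.36/6)·(k1 + 2k2 + 2k3 + k4) = -1.151599
y(0.36) ≈ -1.1516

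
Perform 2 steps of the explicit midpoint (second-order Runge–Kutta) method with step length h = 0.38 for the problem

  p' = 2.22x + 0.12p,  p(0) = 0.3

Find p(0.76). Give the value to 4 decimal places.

0.9846

Midpoint: k1 = f(x_n, p_n); k2 = f(x_n + h/2, p_n + (h/2)·k1); p_{n+1} = p_n + h·k2.
x=0.000000, p=0.300000:
  k1 = f(0.000000, 0.300000) = 0.036000
  k2 = f(0.190000, 0.306840) = 0.458621
  p ← 0.300000 + 0.38·0.458621 = 0.474276
x=0.380000, p=0.474276:
  k1 = f(0.380000, 0.474276) = 0.900513
  k2 = f(0.570000, 0.645373) = 1.342845
  p ← 0.474276 + 0.38·1.342845 = 0.984557
p(0.76) ≈ 0.9846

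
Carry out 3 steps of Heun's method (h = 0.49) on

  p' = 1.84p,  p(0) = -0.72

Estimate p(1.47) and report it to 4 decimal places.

Heun: k1 = f(t_n, p_n); k2 = f(t_n + h, p_n + h·k1); p_{n+1} = p_n + (h/2)·(k1 + k2).
t=0.000000, p=-0.720000:
  k1 = f(0.000000, -0.720000) = -1.324800
  k2 = f(0.490000, -1.369152) = -2.519240
  p ← -0.720000 + (0.49/2)·(-1.324800 + (-2.519240)) = -1.661790
t=0.490000, p=-1.661790:
  k1 = f(0.490000, -1.661790) = -3.057693
  k2 = f(0.980000, -3.160059) = -5.814509
  p ← -1.661790 + (0.49/2)·(-3.057693 + (-5.814509)) = -3.835479
t=0.980000, p=-3.835479:
  k1 = f(0.980000, -3.835479) = -7.057282
  k2 = f(1.470000, -7.293547) = -13.420127
  p ← -3.835479 + (0.49/2)·(-7.057282 + (-13.420127)) = -8.852444
p(1.47) ≈ -8.8524

-8.8524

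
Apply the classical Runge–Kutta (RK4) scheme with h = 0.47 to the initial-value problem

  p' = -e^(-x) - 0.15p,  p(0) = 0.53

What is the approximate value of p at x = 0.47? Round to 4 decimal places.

0.1328

RK4: k1 = f(x_n, p_n); k2 = f(x_n + h/2, p_n + (h/2)·k1); k3 = f(x_n + h/2, p_n + (h/2)·k2); k4 = f(x_n + h, p_n + h·k3); p_{n+1} = p_n + (h/6)·(k1 + 2k2 + 2k3 + k4).
x=0.000000, p=0.530000:
  k1 = f(0.000000, 0.530000) = -1.079500
  k2 = f(0.235000, 0.276318) = -0.832018
  k3 = f(0.235000, 0.334476) = -0.840742
  k4 = f(0.470000, 0.134851) = -0.645230
  p ← 0.530000 + (0.47/6)·(k1 + 2k2 + 2k3 + k4) = 0.132830
p(0.47) ≈ 0.1328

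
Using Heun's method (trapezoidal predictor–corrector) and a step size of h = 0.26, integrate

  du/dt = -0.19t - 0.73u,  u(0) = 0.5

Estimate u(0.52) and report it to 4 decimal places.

0.3196

Heun: k1 = f(t_n, u_n); k2 = f(t_n + h, u_n + h·k1); u_{n+1} = u_n + (h/2)·(k1 + k2).
t=0.000000, u=0.500000:
  k1 = f(0.000000, 0.500000) = -0.365000
  k2 = f(0.260000, 0.405100) = -0.345123
  u ← 0.500000 + (0.26/2)·(-0.365000 + (-0.345123)) = 0.407684
t=0.260000, u=0.407684:
  k1 = f(0.260000, 0.407684) = -0.347009
  k2 = f(0.520000, 0.317462) = -0.330547
  u ← 0.407684 + (0.26/2)·(-0.347009 + (-0.330547)) = 0.319602
u(0.52) ≈ 0.3196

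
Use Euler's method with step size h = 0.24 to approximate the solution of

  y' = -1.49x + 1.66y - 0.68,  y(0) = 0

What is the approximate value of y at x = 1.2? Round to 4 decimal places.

-3.0546

Euler: y_{n+1} = y_n + h·f(x_n, y_n).
x=0.000000, y=0.000000: f=-0.680000 → y ← 0.000000 + 0.24·(-0.680000) = -0.163200
x=0.240000, y=-0.163200: f=-1.308512 → y ← -0.163200 + 0.24·(-1.308512) = -0.477243
x=0.480000, y=-0.477243: f=-2.187423 → y ← -0.477243 + 0.24·(-2.187423) = -1.002224
x=0.720000, y=-1.002224: f=-3.416493 → y ← -1.002224 + 0.24·(-3.416493) = -1.822183
x=0.960000, y=-1.822183: f=-5.135223 → y ← -1.822183 + 0.24·(-5.135223) = -3.054636
y(1.2) ≈ -3.0546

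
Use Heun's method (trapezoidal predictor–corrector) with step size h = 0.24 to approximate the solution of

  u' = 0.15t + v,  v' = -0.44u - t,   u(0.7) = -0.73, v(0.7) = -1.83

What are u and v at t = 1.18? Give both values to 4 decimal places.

-1.5876, -2.0381

Heun on (u,v): k1 = f(t_n, state_n); k2 = f(t_n + h, state_n + h·k1); state_{n+1} = state_n + (h/2)·(k1 + k2).
0.700000: (-0.730000, -1.830000)
  k1 = (-1.725000, -0.378800)
  predictor → (-1.144000, -1.920912)
  k2 = (-1.779912, -0.436640)
  → (-1.150589, -1.927853)
0.940000: (-1.150589, -1.927853)
  k1 = (-1.786853, -0.433741)
  predictor → (-1.579434, -2.031951)
  k2 = (-1.854951, -0.485049)
  → (-1.587606, -2.038108)
(u(1.18), v(1.18)) ≈ (-1.5876, -2.0381)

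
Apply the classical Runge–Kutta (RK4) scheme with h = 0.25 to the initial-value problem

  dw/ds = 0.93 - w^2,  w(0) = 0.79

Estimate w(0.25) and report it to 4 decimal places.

RK4: k1 = f(s_n, w_n); k2 = f(s_n + h/2, w_n + (h/2)·k1); k3 = f(s_n + h/2, w_n + (h/2)·k2); k4 = f(s_n + h, w_n + h·k3); w_{n+1} = w_n + (h/6)·(k1 + 2k2 + 2k3 + k4).
s=0.000000, w=0.790000:
  k1 = f(0.000000, 0.790000) = 0.305900
  k2 = f(0.125000, 0.828238) = 0.244023
  k3 = f(0.125000, 0.820503) = 0.256775
  k4 = f(0.250000, 0.854194) = 0.200353
  w ← 0.790000 + (0.25/6)·(k1 + 2k2 + 2k3 + k4) = 0.852827
w(0.25) ≈ 0.8528

0.8528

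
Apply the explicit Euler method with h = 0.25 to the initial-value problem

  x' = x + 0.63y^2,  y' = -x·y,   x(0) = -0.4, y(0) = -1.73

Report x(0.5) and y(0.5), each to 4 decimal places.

Euler on (x,y): x_{n+1} = x_n + h·x', y_{n+1} = y_n + h·y'.
0.000000: (-0.400000, -1.730000); f=(1.485527, -0.692000) → (-0.028618, -1.903000)
0.250000: (-0.028618, -1.903000); f=(2.252869, -0.054461) → (0.534599, -1.916615)
(x(0.5), y(0.5)) ≈ (0.5346, -1.9166)

0.5346, -1.9166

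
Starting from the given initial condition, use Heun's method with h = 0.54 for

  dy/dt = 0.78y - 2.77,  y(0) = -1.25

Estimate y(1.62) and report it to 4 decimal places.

-12.9762

Heun: k1 = f(t_n, y_n); k2 = f(t_n + h, y_n + h·k1); y_{n+1} = y_n + (h/2)·(k1 + k2).
t=0.000000, y=-1.250000:
  k1 = f(0.000000, -1.250000) = -3.745000
  k2 = f(0.540000, -3.272300) = -5.322394
  y ← -1.250000 + (0.54/2)·(-3.745000 + (-5.322394)) = -3.698196
t=0.540000, y=-3.698196:
  k1 = f(0.540000, -3.698196) = -5.654593
  k2 = f(1.080000, -6.751677) = -8.036308
  y ← -3.698196 + (0.54/2)·(-5.654593 + (-8.036308)) = -7.394740
t=1.080000, y=-7.394740:
  k1 = f(1.080000, -7.394740) = -8.537897
  k2 = f(1.620000, -12.005204) = -12.134059
  y ← -7.394740 + (0.54/2)·(-8.537897 + (-12.134059)) = -12.976168
y(1.62) ≈ -12.9762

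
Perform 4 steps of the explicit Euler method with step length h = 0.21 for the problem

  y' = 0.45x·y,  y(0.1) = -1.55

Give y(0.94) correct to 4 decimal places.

-1.8062

Euler: y_{n+1} = y_n + h·f(x_n, y_n).
x=0.100000, y=-1.550000: f=-0.069750 → y ← -1.550000 + 0.21·(-0.069750) = -1.564647
x=0.310000, y=-1.564647: f=-0.218268 → y ← -1.564647 + 0.21·(-0.218268) = -1.610484
x=0.520000, y=-1.610484: f=-0.376853 → y ← -1.610484 + 0.21·(-0.376853) = -1.689623
x=0.730000, y=-1.689623: f=-0.555041 → y ← -1.689623 + 0.21·(-0.555041) = -1.806182
y(0.94) ≈ -1.8062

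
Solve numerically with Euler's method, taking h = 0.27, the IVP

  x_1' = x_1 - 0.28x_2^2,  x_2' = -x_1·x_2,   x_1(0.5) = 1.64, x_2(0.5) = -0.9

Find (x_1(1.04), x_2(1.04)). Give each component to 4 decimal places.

Euler on (x_1,x_2): x_1_{n+1} = x_1_n + h·x_1', x_2_{n+1} = x_2_n + h·x_2'.
0.500000: (1.640000, -0.900000); f=(1.413200, 1.476000) → (2.021564, -0.501480)
0.770000: (2.021564, -0.501480); f=(1.951149, 1.013774) → (2.548374, -0.227761)
(x_1(1.04), x_2(1.04)) ≈ (2.5484, -0.2278)

2.5484, -0.2278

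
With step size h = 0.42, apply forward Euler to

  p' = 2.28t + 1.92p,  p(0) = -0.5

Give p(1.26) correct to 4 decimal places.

-1.4163

Euler: p_{n+1} = p_n + h·f(t_n, p_n).
t=0.000000, p=-0.500000: f=-0.960000 → p ← -0.500000 + 0.42·(-0.960000) = -0.903200
t=0.420000, p=-0.903200: f=-0.776544 → p ← -0.903200 + 0.42·(-0.776544) = -1.229348
t=0.840000, p=-1.229348: f=-0.445149 → p ← -1.229348 + 0.42·(-0.445149) = -1.416311
p(1.26) ≈ -1.4163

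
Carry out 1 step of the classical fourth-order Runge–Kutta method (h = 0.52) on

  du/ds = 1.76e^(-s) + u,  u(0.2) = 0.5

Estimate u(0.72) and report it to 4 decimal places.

1.6245

RK4: k1 = f(s_n, u_n); k2 = f(s_n + h/2, u_n + (h/2)·k1); k3 = f(s_n + h/2, u_n + (h/2)·k2); k4 = f(s_n + h, u_n + h·k3); u_{n+1} = u_n + (h/6)·(k1 + 2k2 + 2k3 + k4).
s=0.200000, u=0.500000:
  k1 = f(0.200000, 0.500000) = 1.940966
  k2 = f(0.460000, 1.004651) = 2.115710
  k3 = f(0.460000, 1.050085) = 2.161144
  k4 = f(0.720000, 1.623795) = 2.480479
  u ← 0.500000 + (0.52/6)·(k1 + 2k2 + 2k3 + k4) = 1.624513
u(0.72) ≈ 1.6245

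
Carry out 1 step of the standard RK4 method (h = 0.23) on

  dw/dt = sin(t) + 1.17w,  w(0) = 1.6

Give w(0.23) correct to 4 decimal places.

2.1229

RK4: k1 = f(t_n, w_n); k2 = f(t_n + h/2, w_n + (h/2)·k1); k3 = f(t_n + h/2, w_n + (h/2)·k2); k4 = f(t_n + h, w_n + h·k3); w_{n+1} = w_n + (h/6)·(k1 + 2k2 + 2k3 + k4).
t=0.000000, w=1.600000:
  k1 = f(0.000000, 1.600000) = 1.872000
  k2 = f(0.115000, 1.815280) = 2.238624
  k3 = f(0.115000, 1.857442) = 2.287954
  k4 = f(0.230000, 2.126229) = 2.715666
  w ← 1.600000 + (0.23/6)·(k1 + 2k2 + 2k3 + k4) = 2.122898
w(0.23) ≈ 2.1229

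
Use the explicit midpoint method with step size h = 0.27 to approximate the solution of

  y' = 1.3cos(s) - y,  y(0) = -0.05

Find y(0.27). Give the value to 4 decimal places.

0.2621

Midpoint: k1 = f(s_n, y_n); k2 = f(s_n + h/2, y_n + (h/2)·k1); y_{n+1} = y_n + h·k2.
s=0.000000, y=-0.050000:
  k1 = f(0.000000, -0.050000) = 1.350000
  k2 = f(0.135000, 0.132250) = 1.155922
  y ← -0.050000 + 0.27·1.155922 = 0.262099
y(0.27) ≈ 0.2621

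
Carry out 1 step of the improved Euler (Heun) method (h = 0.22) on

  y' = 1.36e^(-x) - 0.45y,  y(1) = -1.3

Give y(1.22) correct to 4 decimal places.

-1.0839

Heun: k1 = f(x_n, y_n); k2 = f(x_n + h, y_n + h·k1); y_{n+1} = y_n + (h/2)·(k1 + k2).
x=1.000000, y=-1.300000:
  k1 = f(1.000000, -1.300000) = 1.085316
  k2 = f(1.220000, -1.061230) = 0.879067
  y ← -1.300000 + (0.22/2)·(1.085316 + 0.879067) = -1.083918
y(1.22) ≈ -1.0839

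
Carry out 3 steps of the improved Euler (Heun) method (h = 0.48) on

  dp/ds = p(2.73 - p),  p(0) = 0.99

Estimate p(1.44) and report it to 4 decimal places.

Heun: k1 = f(s_n, p_n); k2 = f(s_n + h, p_n + h·k1); p_{n+1} = p_n + (h/2)·(k1 + k2).
s=0.000000, p=0.990000:
  k1 = f(0.000000, 0.990000) = 1.722600
  k2 = f(0.480000, 1.816848) = 1.659058
  p ← 0.990000 + (0.48/2)·(1.722600 + 1.659058) = 1.801598
s=0.480000, p=1.801598:
  k1 = f(0.480000, 1.801598) = 1.672607
  k2 = f(0.960000, 2.604449) = 0.326990
  p ← 1.801598 + (0.48/2)·(1.672607 + 0.326990) = 2.281501
s=0.960000, p=2.281501:
  k1 = f(0.960000, 2.281501) = 1.023250
  k2 = f(1.440000, 2.772661) = -0.118286
  p ← 2.281501 + (0.48/2)·(1.023250 + (-0.118286)) = 2.498693
p(1.44) ≈ 2.4987

2.4987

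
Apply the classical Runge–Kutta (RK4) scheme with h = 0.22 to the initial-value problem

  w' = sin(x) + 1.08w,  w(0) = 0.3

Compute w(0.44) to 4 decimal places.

RK4: k1 = f(x_n, w_n); k2 = f(x_n + h/2, w_n + (h/2)·k1); k3 = f(x_n + h/2, w_n + (h/2)·k2); k4 = f(x_n + h, w_n + h·k3); w_{n+1} = w_n + (h/6)·(k1 + 2k2 + 2k3 + k4).
x=0.000000, w=0.300000:
  k1 = f(0.000000, 0.300000) = 0.324000
  k2 = f(0.110000, 0.335640) = 0.472270
  k3 = f(0.110000, 0.351950) = 0.489884
  k4 = f(0.220000, 0.407774) = 0.658626
  w ← 0.300000 + (0.22/6)·(k1 + 2k2 + 2k3 + k4) = 0.406588
x=0.220000, w=0.406588:
  k1 = f(0.220000, 0.406588) = 0.657344
  k2 = f(0.330000, 0.478895) = 0.841250
  k3 = f(0.330000, 0.499125) = 0.863098
  k4 = f(0.440000, 0.596469) = 1.070126
  w ← 0.406588 + (0.22/6)·(k1 + 2k2 + 2k3 + k4) = 0.594914
w(0.44) ≈ 0.5949

0.5949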